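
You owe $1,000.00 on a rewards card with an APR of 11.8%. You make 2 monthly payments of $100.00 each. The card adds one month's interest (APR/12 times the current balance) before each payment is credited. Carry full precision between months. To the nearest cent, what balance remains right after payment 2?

$818.78

Monthly rate r = 11.8%/12 = 0.983333% = 0.00983333.
Each month: B ← B·(1+r) − $100.00.
Month 1: interest $9.83; balance after payment $909.83.
Month 2: interest $8.95; balance after payment $818.78.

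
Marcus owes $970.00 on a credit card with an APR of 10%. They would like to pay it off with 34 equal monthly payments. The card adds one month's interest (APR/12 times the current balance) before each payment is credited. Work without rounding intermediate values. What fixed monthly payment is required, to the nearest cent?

Monthly rate r = 10%/12 = 0.833333% = 0.00833333.
Level-payment amortization: P = B₀·r / (1 − (1+r)^(−n)) = 970.00·0.00833333 / (1 − 1.00833^(−34)).
Denominator 1 − (1+r)^(−34) = 0.245846458.
P = 8.08333 / 0.245846458 ≈ 32.88.

$32.88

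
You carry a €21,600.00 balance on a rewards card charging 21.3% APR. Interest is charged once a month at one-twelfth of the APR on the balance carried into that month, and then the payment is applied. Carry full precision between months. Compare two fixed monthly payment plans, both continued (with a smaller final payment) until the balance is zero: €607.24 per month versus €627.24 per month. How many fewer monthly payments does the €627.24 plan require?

Monthly rate r = 21.3%/12 = 1.775% = 0.01775.
At €607.24/mo: n = ⌈−ln(1 − rB₀/P)/ln(1+r)⌉ = 57 payments (last €439.78); total interest = total paid − €21,600.00 = €12,845.22.
At €627.24/mo: 54 payments (last €440.32); total interest €12,084.04.
Payments saved = 57 − 54 = 3.

3 fewer payments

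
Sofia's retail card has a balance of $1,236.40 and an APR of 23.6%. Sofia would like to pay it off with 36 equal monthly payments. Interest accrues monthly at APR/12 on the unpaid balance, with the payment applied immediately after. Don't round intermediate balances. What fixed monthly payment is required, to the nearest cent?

$48.25

Monthly rate r = 23.6%/12 = 1.96667% = 0.0196667.
Level-payment amortization: P = B₀·r / (1 − (1+r)^(−n)) = 1236.40·0.0196667 / (1 − 1.01967^(−36)).
Denominator 1 − (1+r)^(−36) = 0.503974506.
P = 24.3159 / 0.503974506 ≈ 48.25.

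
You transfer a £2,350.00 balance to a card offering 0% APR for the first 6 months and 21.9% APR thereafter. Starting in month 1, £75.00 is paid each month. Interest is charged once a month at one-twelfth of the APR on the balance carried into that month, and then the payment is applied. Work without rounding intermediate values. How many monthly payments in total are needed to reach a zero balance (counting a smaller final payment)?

Promo months 1–6 at r₀ = 0%/12 = 0; months 7+ at r₁ = 21.9%/12 = 0.01825.
After month 6 (no interest yet): B = £2,350.00 − 6·£75.00 = £1,900.00.
Then at r₁ with £75.00/mo: n₂ = −ln(1 − r₁·B/P)/ln(1+r₁) ≈ 34.31 → 35 more payments.

41 months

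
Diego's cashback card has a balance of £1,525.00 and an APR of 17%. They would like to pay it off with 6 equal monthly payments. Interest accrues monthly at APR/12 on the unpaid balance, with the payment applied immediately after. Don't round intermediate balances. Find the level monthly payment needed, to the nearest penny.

Monthly rate r = 17%/12 = 1.41667% = 0.0141667.
Level-payment amortization: P = B₀·r / (1 − (1+r)^(−n)) = 1525.00·0.0141667 / (1 − 1.01417^(−6)).
Denominator 1 − (1+r)^(−6) = 0.0809396993.
P = 21.6042 / 0.0809396993 ≈ 266.92.

£266.92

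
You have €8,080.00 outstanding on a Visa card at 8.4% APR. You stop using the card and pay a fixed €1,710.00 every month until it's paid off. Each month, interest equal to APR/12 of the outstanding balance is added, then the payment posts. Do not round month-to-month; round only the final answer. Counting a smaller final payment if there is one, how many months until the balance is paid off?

Monthly rate r = 8.4%/12 = 0.7% = 0.007.
Recurrence: B ← B·(1+r) − €1,710.00.
Month 1: interest €56.56; balance after payment €6,426.56.
Month 2: interest €44.99; balance after payment €4,761.55.
Month 3: interest €33.33; balance after payment €3,084.88.
Month 4: interest €21.59; balance after payment €1,396.47.
Month 5: interest €9.78; balance after payment €0.00.

5 months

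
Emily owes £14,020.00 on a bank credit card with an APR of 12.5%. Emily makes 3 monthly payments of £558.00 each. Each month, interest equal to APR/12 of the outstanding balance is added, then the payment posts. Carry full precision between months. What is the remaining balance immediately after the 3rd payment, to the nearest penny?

£12,771.21

Monthly rate r = 12.5%/12 = 1.04167% = 0.0104167.
Each month: B ← B·(1+r) − £558.00.
Month 1: interest £146.04; balance after payment £13,608.04.
Month 2: interest £141.75; balance after payment £13,191.79.
Month 3: interest £137.41; balance after payment £12,771.21.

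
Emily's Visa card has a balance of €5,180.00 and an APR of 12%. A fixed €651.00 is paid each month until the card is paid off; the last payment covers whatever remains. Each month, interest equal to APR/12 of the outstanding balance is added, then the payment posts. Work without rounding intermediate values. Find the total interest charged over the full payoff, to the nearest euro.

€245

Monthly rate r = 12%/12 = 1% = 0.01.
Payoff takes n = ⌈−ln(1 − rB₀/P)/ln(1+r)⌉ = ⌈8.333⌉ = 9 payments; the last is €217.38.
Total paid = 8·€651.00 + €217.38 = €5,425.38.
Total interest = total paid − principal = €5,425.38 − €5,180.00 = €245.38.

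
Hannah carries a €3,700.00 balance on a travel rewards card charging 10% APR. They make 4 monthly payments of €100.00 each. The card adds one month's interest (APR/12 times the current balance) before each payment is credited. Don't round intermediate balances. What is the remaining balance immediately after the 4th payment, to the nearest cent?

€3,419.86

Monthly rate r = 10%/12 = 0.833333% = 0.00833333.
Each month: B ← B·(1+r) − €100.00.
Month 1: interest €30.83; balance after payment €3,630.83.
Month 2: interest €30.26; balance after payment €3,561.09.
Month 3: interest €29.68; balance after payment €3,490.77.
Month 4: interest €29.09; balance after payment €3,419.86.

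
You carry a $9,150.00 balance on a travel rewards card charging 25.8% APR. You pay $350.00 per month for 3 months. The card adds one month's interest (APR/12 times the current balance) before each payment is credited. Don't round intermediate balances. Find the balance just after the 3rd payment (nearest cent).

$8,680.22

Monthly rate r = 25.8%/12 = 2.15% = 0.0215.
Each month: B ← B·(1+r) − $350.00.
Month 1: interest $196.73; balance after payment $8,996.73.
Month 2: interest $193.43; balance after payment $8,840.15.
Month 3: interest $190.06; balance after payment $8,680.22.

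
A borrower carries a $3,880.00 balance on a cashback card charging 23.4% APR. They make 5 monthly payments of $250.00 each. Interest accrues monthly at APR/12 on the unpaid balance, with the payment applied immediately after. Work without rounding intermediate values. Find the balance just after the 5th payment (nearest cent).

$2,973.63

Monthly rate r = 23.4%/12 = 1.95% = 0.0195.
Each month: B ← B·(1+r) − $250.00.
Month 1: interest $75.66; balance after payment $3,705.66.
Month 2: interest $72.26; balance after payment $3,527.92.
Month 3: interest $68.79; balance after payment $3,346.71.
Month 4: interest $65.26; balance after payment $3,161.98.
Month 5: interest $61.66; balance after payment $2,973.63.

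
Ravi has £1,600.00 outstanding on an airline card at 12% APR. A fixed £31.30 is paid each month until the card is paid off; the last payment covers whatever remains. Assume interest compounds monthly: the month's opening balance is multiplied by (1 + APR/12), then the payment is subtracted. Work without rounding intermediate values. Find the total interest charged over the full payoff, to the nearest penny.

£651.54

Monthly rate r = 12%/12 = 1% = 0.01.
Payoff takes n = ⌈−ln(1 − rB₀/P)/ln(1+r)⌉ = ⌈71.934⌉ = 72 payments; the last is £29.24.
Total paid = 71·£31.30 + £29.24 = £2,251.54.
Total interest = total paid − principal = £2,251.54 − £1,600.00 = £651.54.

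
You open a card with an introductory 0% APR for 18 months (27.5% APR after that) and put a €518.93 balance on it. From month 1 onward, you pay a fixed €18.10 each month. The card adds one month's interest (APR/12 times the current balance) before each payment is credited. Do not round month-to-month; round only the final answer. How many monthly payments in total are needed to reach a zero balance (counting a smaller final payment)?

31 payments

Promo months 1–18 at r₀ = 0%/12 = 0; months 19+ at r₁ = 27.5%/12 = 0.0229167.
After month 18 (no interest yet): B = €518.93 − 18·€18.10 = €193.13.
Then at r₁ with €18.10/mo: n₂ = −ln(1 − r₁·B/P)/ln(1+r₁) ≈ 12.38 → 13 more payments.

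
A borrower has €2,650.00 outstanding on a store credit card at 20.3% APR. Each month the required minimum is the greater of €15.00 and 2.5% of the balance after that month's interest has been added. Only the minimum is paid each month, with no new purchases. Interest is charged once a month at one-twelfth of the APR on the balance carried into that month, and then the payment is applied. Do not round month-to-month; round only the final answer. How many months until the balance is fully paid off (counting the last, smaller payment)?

Monthly rate r = 20.3%/12 = 1.69167% = 0.0169167.
While 2.5% of the post-interest balance exceeds €15.00, each month B ← (B·(1+r))·(1 − 0.025), i.e. B shrinks by the factor (1+r)·0.975 = 0.99149.
This holds for months 1–176. Entering month 177 the balance is €589.23; 2.5% of the post-interest balance is now below €15.00, so the flat €15.00 minimum applies from here.
From month 177 a fixed €15.00 at rate r clears €589.23 in 66 more payments. Total: 176 + 66 = 242 months.

242 months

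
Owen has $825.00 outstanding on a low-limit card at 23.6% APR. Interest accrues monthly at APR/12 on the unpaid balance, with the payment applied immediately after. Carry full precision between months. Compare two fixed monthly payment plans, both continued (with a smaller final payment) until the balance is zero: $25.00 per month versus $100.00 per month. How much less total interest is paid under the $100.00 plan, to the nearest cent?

$434.90

Monthly rate r = 23.6%/12 = 1.96667% = 0.0196667.
At $25.00/mo: n = ⌈−ln(1 − rB₀/P)/ln(1+r)⌉ = 54 payments (last $18.98); total interest = total paid − $825.00 = $518.98.
At $100.00/mo: 10 payments (last $9.08); total interest $84.08.
Interest saved = $518.98 − $84.08 = $434.90.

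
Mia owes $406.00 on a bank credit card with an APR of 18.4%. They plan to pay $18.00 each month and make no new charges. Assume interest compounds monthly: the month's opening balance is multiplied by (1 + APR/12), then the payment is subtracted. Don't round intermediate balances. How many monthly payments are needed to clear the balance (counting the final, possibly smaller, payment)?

28 months

Monthly rate r = 18.4%/12 = 1.53333% = 0.0153333.
Recurrence: B ← B·(1+r) − $18.00.
Month 1: interest $6.23; balance after payment $394.23.
Month 2: interest $6.04; balance after payment $382.27.
Closed form: n = −ln(1 − rB₀/P)/ln(1+r) = −ln(0.65415)/ln(1.01533) ≈ 27.891, so the balance reaches zero during payment 28.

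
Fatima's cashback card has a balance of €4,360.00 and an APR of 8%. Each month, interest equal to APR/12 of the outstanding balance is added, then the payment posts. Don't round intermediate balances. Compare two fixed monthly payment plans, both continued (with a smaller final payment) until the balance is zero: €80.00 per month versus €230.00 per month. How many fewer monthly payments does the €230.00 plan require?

Monthly rate r = 8%/12 = 0.666667% = 0.00666667.
At €80.00/mo: n = ⌈−ln(1 − rB₀/P)/ln(1+r)⌉ = 68 payments (last €76.16); total interest = total paid − €4,360.00 = €1,076.16.
At €230.00/mo: 21 payments (last €76.85); total interest €316.85.
Payments saved = 68 − 21 = 47.

47 fewer payments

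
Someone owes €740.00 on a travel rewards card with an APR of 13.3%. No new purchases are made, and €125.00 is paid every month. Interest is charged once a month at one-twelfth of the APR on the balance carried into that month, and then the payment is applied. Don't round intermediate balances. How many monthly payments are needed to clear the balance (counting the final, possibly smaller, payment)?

Monthly rate r = 13.3%/12 = 1.10833% = 0.0110833.
Recurrence: B ← B·(1+r) − €125.00.
Month 1: interest €8.20; balance after payment €623.20.
Month 2: interest €6.91; balance after payment €505.11.
Closed form: n = −ln(1 − rB₀/P)/ln(1+r) = −ln(0.93439)/ln(1.01108) ≈ 6.157, so the balance reaches zero during payment 7.

7 payments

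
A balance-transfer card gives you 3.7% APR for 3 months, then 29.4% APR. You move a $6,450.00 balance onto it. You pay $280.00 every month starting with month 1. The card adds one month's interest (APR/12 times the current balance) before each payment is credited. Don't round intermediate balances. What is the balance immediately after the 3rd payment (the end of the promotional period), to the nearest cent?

$5,667.25

Promo months 1–3 at r₀ = 3.7%/12 = 0.00308333; months 4+ at r₁ = 29.4%/12 = 0.0245.
After month 3: iterate B ← B·(1+r₀) − $280.00 for 3 months → $5,667.25.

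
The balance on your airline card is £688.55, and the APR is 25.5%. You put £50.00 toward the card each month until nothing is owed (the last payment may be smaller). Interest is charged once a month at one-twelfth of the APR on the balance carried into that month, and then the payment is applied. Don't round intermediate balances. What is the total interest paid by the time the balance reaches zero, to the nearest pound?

£135

Monthly rate r = 25.5%/12 = 2.125% = 0.02125.
Payoff takes n = ⌈−ln(1 − rB₀/P)/ln(1+r)⌉ = ⌈16.465⌉ = 17 payments; the last is £23.36.
Total paid = 16·£50.00 + £23.36 = £823.36.
Total interest = total paid − principal = £823.36 − £688.55 = £134.81.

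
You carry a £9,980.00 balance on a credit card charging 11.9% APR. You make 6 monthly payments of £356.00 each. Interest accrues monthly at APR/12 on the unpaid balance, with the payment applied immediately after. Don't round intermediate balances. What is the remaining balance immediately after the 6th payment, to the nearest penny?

Monthly rate r = 11.9%/12 = 0.991667% = 0.00991667.
Each month: B ← B·(1+r) − £356.00.
Month 1: interest £98.97; balance after payment £9,722.97.
Month 2: interest £96.42; balance after payment £9,463.39.
Month 3: interest £93.85; balance after payment £9,201.23.
Month 4: interest £91.25; balance after payment £8,936.48.
Month 5: interest £88.62; balance after payment £8,669.10.
Month 6: interest £85.97; balance after payment £8,399.07.

£8,399.07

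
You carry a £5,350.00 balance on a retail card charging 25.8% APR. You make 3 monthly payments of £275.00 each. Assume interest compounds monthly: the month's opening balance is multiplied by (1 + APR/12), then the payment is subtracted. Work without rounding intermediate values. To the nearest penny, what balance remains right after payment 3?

Monthly rate r = 25.8%/12 = 2.15% = 0.0215.
Each month: B ← B·(1+r) − £275.00.
Month 1: interest £115.03; balance after payment £5,190.02.
Month 2: interest £111.59; balance after payment £5,026.61.
Month 3: interest £108.07; balance after payment £4,859.68.

£4,859.68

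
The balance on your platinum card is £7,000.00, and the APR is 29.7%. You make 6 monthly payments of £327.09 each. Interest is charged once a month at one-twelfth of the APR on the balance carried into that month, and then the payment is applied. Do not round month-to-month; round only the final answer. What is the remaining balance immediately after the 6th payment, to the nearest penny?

£6,017.93

Monthly rate r = 29.7%/12 = 2.475% = 0.02475.
Each month: B ← B·(1+r) − £327.09.
Month 1: interest £173.25; balance after payment £6,846.16.
Month 2: interest £169.44; balance after payment £6,688.51.
Month 3: interest £165.54; balance after payment £6,526.96.
Month 4: interest £161.54; balance after payment £6,361.42.
Month 5: interest £157.45; balance after payment £6,191.77.
Month 6: interest £153.25; balance after payment £6,017.93.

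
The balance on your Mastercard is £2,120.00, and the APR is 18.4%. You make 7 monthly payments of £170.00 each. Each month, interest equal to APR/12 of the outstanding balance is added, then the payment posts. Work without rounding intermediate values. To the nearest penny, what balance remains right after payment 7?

£1,112.12

Monthly rate r = 18.4%/12 = 1.53333% = 0.0153333.
Each month: B ← B·(1+r) − £170.00.
Month 1: interest £32.51; balance after payment £1,982.51.
Month 2: interest £30.40; balance after payment £1,842.91.
Month 3: interest £28.26; balance after payment £1,701.16.
Month 4: interest £26.08; balance after payment £1,557.25.
Month 5: interest £23.88; balance after payment £1,411.13.
Month 6: interest £21.64; balance after payment £1,262.76.
Month 7: interest £19.36; balance after payment £1,112.12.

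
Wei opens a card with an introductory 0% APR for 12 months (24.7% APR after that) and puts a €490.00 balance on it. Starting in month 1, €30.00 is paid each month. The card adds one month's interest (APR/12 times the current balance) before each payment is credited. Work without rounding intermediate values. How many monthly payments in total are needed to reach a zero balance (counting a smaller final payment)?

Promo months 1–12 at r₀ = 0%/12 = 0; months 13+ at r₁ = 24.7%/12 = 0.0205833.
After month 12 (no interest yet): B = €490.00 − 12·€30.00 = €130.00.
Then at r₁ with €30.00/mo: n₂ = −ln(1 − r₁·B/P)/ln(1+r₁) ≈ 4.59 → 5 more payments.

17 months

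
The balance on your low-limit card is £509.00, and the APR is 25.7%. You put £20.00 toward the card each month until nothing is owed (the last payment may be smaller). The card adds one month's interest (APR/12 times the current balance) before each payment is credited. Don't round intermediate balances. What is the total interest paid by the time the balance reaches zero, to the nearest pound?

Monthly rate r = 25.7%/12 = 2.14167% = 0.0214167.
Payoff takes n = ⌈−ln(1 − rB₀/P)/ln(1+r)⌉ = ⌈37.166⌉ = 38 payments; the last is £3.36.
Total paid = 37·£20.00 + £3.36 = £743.36.
Total interest = total paid − principal = £743.36 − £509.00 = £234.36.

£234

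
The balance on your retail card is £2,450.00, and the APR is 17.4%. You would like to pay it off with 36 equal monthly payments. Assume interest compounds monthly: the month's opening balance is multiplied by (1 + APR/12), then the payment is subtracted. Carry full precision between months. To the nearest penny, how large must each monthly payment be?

Monthly rate r = 17.4%/12 = 1.45% = 0.0145.
Level-payment amortization: P = B₀·r / (1 − (1+r)^(−n)) = 2450.00·0.0145 / (1 − 1.0145^(−36)).
Denominator 1 − (1+r)^(−36) = 0.404439137.
P = 35.525 / 0.404439137 ≈ 87.84.

£87.84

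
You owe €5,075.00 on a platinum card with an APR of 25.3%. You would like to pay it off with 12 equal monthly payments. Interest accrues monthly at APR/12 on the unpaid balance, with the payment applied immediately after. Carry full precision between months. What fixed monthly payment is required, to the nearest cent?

Monthly rate r = 25.3%/12 = 2.10833% = 0.0210833.
Level-payment amortization: P = B₀·r / (1 − (1+r)^(−n)) = 5075.00·0.0210833 / (1 − 1.02108^(−12)).
Denominator 1 − (1+r)^(−12) = 0.221487213.
P = 106.998 / 0.221487213 ≈ 483.09.

€483.09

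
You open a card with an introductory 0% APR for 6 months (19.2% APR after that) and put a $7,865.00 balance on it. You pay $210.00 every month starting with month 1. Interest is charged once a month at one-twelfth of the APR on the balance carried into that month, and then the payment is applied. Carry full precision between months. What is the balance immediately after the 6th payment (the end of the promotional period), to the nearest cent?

Promo months 1–6 at r₀ = 0%/12 = 0; months 7+ at r₁ = 19.2%/12 = 0.016.
After month 6 (no interest yet): B = $7,865.00 − 6·$210.00 = $6,605.00.

$6,605.00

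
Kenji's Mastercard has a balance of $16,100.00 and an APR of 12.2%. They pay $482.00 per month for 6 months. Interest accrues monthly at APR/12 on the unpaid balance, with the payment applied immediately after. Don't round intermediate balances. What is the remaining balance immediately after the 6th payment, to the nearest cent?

$14,140.89

Monthly rate r = 12.2%/12 = 1.01667% = 0.0101667.
Each month: B ← B·(1+r) − $482.00.
Month 1: interest $163.68; balance after payment $15,781.68.
Month 2: interest $160.45; balance after payment $15,460.13.
Month 3: interest $157.18; balance after payment $15,135.31.
Month 4: interest $153.88; balance after payment $14,807.18.
Month 5: interest $150.54; balance after payment $14,475.72.
Month 6: interest $147.17; balance after payment $14,140.89.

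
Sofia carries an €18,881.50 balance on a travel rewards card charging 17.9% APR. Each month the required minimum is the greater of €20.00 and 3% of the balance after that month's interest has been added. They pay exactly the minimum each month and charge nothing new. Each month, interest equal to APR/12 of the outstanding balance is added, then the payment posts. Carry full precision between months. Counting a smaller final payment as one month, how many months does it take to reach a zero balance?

261 months

Monthly rate r = 17.9%/12 = 1.49167% = 0.0149167.
While 3% of the post-interest balance exceeds €20.00, each month B ← (B·(1+r))·(1 − 0.03), i.e. B shrinks by the factor (1+r)·0.97 = 0.98447.
This holds for months 1–215. Entering month 216 the balance is €652.37; 3% of the post-interest balance is now below €20.00, so the flat €20.00 minimum applies from here.
From month 216 a fixed €20.00 at rate r clears €652.37 in 46 more payments. Total: 215 + 46 = 261 months.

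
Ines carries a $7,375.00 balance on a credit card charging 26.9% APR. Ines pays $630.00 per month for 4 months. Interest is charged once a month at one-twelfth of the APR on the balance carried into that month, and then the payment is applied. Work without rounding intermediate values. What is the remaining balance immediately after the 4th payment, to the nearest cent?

$5,452.85

Monthly rate r = 26.9%/12 = 2.24167% = 0.0224167.
Each month: B ← B·(1+r) − $630.00.
Month 1: interest $165.32; balance after payment $6,910.32.
Month 2: interest $154.91; balance after payment $6,435.23.
Month 3: interest $144.26; balance after payment $5,949.49.
Month 4: interest $133.37; balance after payment $5,452.85.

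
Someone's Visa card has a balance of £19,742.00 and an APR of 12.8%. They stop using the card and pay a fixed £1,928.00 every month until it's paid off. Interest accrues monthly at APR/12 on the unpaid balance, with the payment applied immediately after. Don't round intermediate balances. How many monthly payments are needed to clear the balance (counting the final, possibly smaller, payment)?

11 payments

Monthly rate r = 12.8%/12 = 1.06667% = 0.0106667.
Recurrence: B ← B·(1+r) − £1,928.00.
Month 1: interest £210.58; balance after payment £18,024.58.
Month 2: interest £192.26; balance after payment £16,288.84.
Closed form: n = −ln(1 − rB₀/P)/ln(1+r) = −ln(0.89078)/ln(1.01067) ≈ 10.901, so the balance reaches zero during payment 11.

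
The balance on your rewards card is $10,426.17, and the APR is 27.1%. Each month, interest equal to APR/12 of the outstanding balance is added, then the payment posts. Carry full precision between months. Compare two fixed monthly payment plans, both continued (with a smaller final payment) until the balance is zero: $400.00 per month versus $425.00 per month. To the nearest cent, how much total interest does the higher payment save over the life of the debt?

Monthly rate r = 27.1%/12 = 2.25833% = 0.0225833.
At $400.00/mo: n = ⌈−ln(1 − rB₀/P)/ln(1+r)⌉ = 40 payments (last $311.44); total interest = total paid − $10,426.17 = $5,485.27.
At $425.00/mo: 37 payments (last $67.64); total interest $4,941.47.
Interest saved = $5,485.27 − $4,941.47 = $543.80.

$543.80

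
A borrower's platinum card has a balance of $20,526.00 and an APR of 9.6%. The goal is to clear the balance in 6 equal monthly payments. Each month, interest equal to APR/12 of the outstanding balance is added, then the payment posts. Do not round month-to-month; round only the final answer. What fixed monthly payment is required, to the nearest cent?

$3,517.42

Monthly rate r = 9.6%/12 = 0.8% = 0.008.
Level-payment amortization: P = B₀·r / (1 − (1+r)^(−n)) = 20526.00·0.008 / (1 − 1.008^(−6)).
Denominator 1 − (1+r)^(−6) = 0.046684164.
P = 164.208 / 0.046684164 ≈ 3517.42.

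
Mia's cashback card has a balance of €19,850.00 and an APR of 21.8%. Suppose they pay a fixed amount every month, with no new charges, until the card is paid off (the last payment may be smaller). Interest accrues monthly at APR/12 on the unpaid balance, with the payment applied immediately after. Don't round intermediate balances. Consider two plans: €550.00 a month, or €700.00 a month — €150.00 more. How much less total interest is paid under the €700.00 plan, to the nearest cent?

Monthly rate r = 21.8%/12 = 1.81667% = 0.0181667.
At €550.00/mo: n = ⌈−ln(1 − rB₀/P)/ln(1+r)⌉ = 60 payments (last €119.59); total interest = total paid − €19,850.00 = €12,719.59.
At €700.00/mo: 41 payments (last €148.04); total interest €8,298.04.
Interest saved = €12,719.59 − €8,298.04 = €4,421.55.

€4,421.55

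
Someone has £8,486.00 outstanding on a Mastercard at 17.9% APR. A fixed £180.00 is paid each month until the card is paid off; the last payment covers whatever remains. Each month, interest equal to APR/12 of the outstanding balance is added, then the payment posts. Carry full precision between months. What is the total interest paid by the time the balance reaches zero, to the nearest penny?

£6,282.46

Monthly rate r = 17.9%/12 = 1.49167% = 0.0149167.
Payoff takes n = ⌈−ln(1 − rB₀/P)/ln(1+r)⌉ = ⌈82.047⌉ = 83 payments; the last is £8.46.
Total paid = 82·£180.00 + £8.46 = £14,768.46.
Total interest = total paid − principal = £14,768.46 − £8,486.00 = £6,282.46.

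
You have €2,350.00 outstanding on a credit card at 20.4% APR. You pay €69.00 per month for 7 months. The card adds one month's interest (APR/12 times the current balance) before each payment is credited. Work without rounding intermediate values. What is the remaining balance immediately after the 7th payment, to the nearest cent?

€2,135.98

Monthly rate r = 20.4%/12 = 1.7% = 0.017.
Each month: B ← B·(1+r) − €69.00.
Month 1: interest €39.95; balance after payment €2,320.95.
Month 2: interest €39.46; balance after payment €2,291.41.
Month 3: interest €38.95; balance after payment €2,261.36.
Month 4: interest €38.44; balance after payment €2,230.80.
Month 5: interest €37.92; balance after payment €2,199.73.
Month 6: interest €37.40; balance after payment €2,168.12.
Month 7: interest €36.86; balance after payment €2,135.98.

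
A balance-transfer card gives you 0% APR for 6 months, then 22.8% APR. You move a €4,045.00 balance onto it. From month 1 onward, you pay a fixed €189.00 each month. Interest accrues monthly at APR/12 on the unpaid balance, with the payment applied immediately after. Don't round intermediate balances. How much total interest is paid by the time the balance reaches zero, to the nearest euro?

Promo months 1–6 at r₀ = 0%/12 = 0; months 7+ at r₁ = 22.8%/12 = 0.019.
After month 6 (no interest yet): B = €4,045.00 − 6·€189.00 = €2,911.00.
Then at r₁ with €189.00/mo: n₂ = −ln(1 − r₁·B/P)/ln(1+r₁) ≈ 18.39 → 19 more payments.
Total paid = 24·€189.00 + €74.98 = €4,610.98; interest = €4,610.98 − €4,045.00 = €565.98.

€566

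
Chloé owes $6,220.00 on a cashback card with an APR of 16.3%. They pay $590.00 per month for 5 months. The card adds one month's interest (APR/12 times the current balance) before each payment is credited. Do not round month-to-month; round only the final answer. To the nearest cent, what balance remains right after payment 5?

Monthly rate r = 16.3%/12 = 1.35833% = 0.0135833.
Each month: B ← B·(1+r) − $590.00.
Month 1: interest $84.49; balance after payment $5,714.49.
Month 2: interest $77.62; balance after payment $5,202.11.
Month 3: interest $70.66; balance after payment $4,682.77.
Month 4: interest $63.61; balance after payment $4,156.38.
Month 5: interest $56.46; balance after payment $3,622.84.

$3,622.84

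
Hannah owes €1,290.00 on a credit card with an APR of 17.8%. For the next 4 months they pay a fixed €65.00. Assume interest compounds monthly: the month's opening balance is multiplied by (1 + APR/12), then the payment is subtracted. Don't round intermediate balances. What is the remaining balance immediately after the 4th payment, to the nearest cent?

Monthly rate r = 17.8%/12 = 1.48333% = 0.0148333.
Each month: B ← B·(1+r) − €65.00.
Month 1: interest €19.14; balance after payment €1,244.13.
Month 2: interest €18.45; balance after payment €1,197.59.
Month 3: interest €17.76; balance after payment €1,150.35.
Month 4: interest €17.06; balance after payment €1,102.42.

€1,102.42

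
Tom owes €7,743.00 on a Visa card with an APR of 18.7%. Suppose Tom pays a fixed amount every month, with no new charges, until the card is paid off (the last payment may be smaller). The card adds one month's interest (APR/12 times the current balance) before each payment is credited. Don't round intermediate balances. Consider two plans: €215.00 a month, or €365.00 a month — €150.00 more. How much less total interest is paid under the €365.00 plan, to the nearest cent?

€1,980.14

Monthly rate r = 18.7%/12 = 1.55833% = 0.0155833.
At €215.00/mo: n = ⌈−ln(1 − rB₀/P)/ln(1+r)⌉ = 54 payments (last €58.78); total interest = total paid − €7,743.00 = €3,710.78.
At €365.00/mo: 26 payments (last €348.64); total interest €1,730.64.
Interest saved = €3,710.78 − €1,730.64 = €1,980.14.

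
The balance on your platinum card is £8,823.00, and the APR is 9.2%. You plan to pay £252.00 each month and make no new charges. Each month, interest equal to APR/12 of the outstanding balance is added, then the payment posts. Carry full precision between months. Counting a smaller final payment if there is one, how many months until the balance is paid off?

41 payments

Monthly rate r = 9.2%/12 = 0.766667% = 0.00766667.
Recurrence: B ← B·(1+r) − £252.00.
Month 1: interest £67.64; balance after payment £8,638.64.
Month 2: interest £66.23; balance after payment £8,452.87.
Closed form: n = −ln(1 − rB₀/P)/ln(1+r) = −ln(0.73158)/ln(1.00767) ≈ 40.924, so the balance reaches zero during payment 41.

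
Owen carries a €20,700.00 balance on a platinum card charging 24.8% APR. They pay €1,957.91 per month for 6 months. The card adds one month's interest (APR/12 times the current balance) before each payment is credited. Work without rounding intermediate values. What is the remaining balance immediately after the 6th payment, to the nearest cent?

Monthly rate r = 24.8%/12 = 2.06667% = 0.0206667.
Each month: B ← B·(1+r) − €1,957.91.
Month 1: interest €427.80; balance after payment €19,169.89.
Month 2: interest €396.18; balance after payment €17,608.16.
Month 3: interest €363.90; balance after payment €16,014.15.
Month 4: interest €330.96; balance after payment €14,387.20.
Month 5: interest €297.34; balance after payment €12,726.62.
Month 6: interest €263.02; balance after payment €11,031.73.

€11,031.73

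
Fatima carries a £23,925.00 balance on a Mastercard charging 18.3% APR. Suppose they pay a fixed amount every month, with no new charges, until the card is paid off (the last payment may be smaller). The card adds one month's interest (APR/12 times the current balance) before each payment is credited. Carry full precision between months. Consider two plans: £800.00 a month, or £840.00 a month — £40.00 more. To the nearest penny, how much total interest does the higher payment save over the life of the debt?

Monthly rate r = 18.3%/12 = 1.525% = 0.01525.
At £800.00/mo: n = ⌈−ln(1 − rB₀/P)/ln(1+r)⌉ = 41 payments (last £188.19); total interest = total paid − £23,925.00 = £8,263.19.
At £840.00/mo: 38 payments (last £545.01); total interest £7,700.01.
Interest saved = £8,263.19 − £7,700.01 = £563.18.

£563.18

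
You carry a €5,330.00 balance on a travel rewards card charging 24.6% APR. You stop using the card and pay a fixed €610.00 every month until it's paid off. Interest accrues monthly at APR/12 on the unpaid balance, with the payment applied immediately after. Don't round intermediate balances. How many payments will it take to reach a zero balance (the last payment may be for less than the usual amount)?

10 payments

Monthly rate r = 24.6%/12 = 2.05% = 0.0205.
Recurrence: B ← B·(1+r) − €610.00.
Month 1: interest €109.27; balance after payment €4,829.27.
Month 2: interest €99.00; balance after payment €4,318.26.
Closed form: n = −ln(1 − rB₀/P)/ln(1+r) = −ln(0.82088)/ln(1.0205) ≈ 9.727, so the balance reaches zero during payment 10.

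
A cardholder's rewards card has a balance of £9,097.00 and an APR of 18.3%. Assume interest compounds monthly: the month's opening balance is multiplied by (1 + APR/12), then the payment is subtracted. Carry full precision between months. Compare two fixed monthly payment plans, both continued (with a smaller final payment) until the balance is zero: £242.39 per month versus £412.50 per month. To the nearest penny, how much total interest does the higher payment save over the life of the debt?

Monthly rate r = 18.3%/12 = 1.525% = 0.01525.
At £242.39/mo: n = ⌈−ln(1 − rB₀/P)/ln(1+r)⌉ = 57 payments (last £30.16); total interest = total paid − £9,097.00 = £4,507.00.
At £412.50/mo: 28 payments (last £35.76); total interest £2,076.26.
Interest saved = £4,507.00 − £2,076.26 = £2,430.74.

£2,430.74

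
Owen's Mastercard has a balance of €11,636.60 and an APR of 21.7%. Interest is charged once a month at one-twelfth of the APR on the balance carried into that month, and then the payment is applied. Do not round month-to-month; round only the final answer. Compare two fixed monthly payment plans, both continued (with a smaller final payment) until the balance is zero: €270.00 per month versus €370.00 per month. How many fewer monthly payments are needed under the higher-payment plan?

Monthly rate r = 21.7%/12 = 1.80833% = 0.0180833.
At €270.00/mo: n = ⌈−ln(1 − rB₀/P)/ln(1+r)⌉ = 85 payments (last €88.15); total interest = total paid − €11,636.60 = €11,131.55.
At €370.00/mo: 47 payments (last €343.13); total interest €5,726.53.
Payments saved = 85 − 47 = 38.

38 fewer payments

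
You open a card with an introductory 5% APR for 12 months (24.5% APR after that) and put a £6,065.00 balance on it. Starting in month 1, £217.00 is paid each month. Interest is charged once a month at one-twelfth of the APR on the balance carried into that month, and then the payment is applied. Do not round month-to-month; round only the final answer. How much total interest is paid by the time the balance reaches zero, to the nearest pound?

Promo months 1–12 at r₀ = 5%/12 = 0.00416667; months 13+ at r₁ = 24.5%/12 = 0.0204167.
After month 12: iterate B ← B·(1+r₀) − £217.00 for 12 months → £3,710.79.
Then at r₁ with £217.00/mo: n₂ = −ln(1 − r₁·B/P)/ln(1+r₁) ≈ 21.25 → 22 more payments.
Total paid = 33·£217.00 + £54.29 = £7,215.29; interest = £7,215.29 − £6,065.00 = £1,150.29.

£1,150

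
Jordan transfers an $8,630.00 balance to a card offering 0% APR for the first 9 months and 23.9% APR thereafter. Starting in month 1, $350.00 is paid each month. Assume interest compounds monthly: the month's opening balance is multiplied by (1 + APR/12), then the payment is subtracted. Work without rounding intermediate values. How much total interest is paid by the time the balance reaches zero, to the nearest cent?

$1,153.01

Promo months 1–9 at r₀ = 0%/12 = 0; months 10+ at r₁ = 23.9%/12 = 0.0199167.
After month 9 (no interest yet): B = $8,630.00 − 9·$350.00 = $5,480.00.
Then at r₁ with $350.00/mo: n₂ = −ln(1 − r₁·B/P)/ln(1+r₁) ≈ 18.95 → 19 more payments.
Total paid = 27·$350.00 + $333.01 = $9,783.01; interest = $9,783.01 − $8,630.00 = $1,153.01.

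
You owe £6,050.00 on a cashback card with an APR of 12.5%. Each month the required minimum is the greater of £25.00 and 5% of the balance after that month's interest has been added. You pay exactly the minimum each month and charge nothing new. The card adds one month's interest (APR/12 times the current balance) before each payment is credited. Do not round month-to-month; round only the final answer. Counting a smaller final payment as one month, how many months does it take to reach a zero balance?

Monthly rate r = 12.5%/12 = 1.04167% = 0.0104167.
While 5% of the post-interest balance exceeds £25.00, each month B ← (B·(1+r))·(1 − 0.05), i.e. B shrinks by the factor (1+r)·0.95 = 0.9599.
This holds for months 1–62. Entering month 63 the balance is £478.24; 5% of the post-interest balance is now below £25.00, so the flat £25.00 minimum applies from here.
From month 63 a fixed £25.00 at rate r clears £478.24 in 22 more payments. Total: 62 + 22 = 84 months.

84 months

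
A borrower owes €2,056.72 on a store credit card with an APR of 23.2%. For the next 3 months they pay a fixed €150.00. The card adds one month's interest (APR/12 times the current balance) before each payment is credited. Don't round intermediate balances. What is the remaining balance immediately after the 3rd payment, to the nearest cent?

Monthly rate r = 23.2%/12 = 1.93333% = 0.0193333.
Each month: B ← B·(1+r) − €150.00.
Month 1: interest €39.76; balance after payment €1,946.48.
Month 2: interest €37.63; balance after payment €1,834.12.
Month 3: interest €35.46; balance after payment €1,719.57.

€1,719.57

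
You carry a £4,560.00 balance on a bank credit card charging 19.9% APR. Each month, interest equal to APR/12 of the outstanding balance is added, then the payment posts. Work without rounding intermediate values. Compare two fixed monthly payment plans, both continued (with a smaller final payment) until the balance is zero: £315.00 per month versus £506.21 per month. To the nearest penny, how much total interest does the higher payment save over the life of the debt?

£277.94

Monthly rate r = 19.9%/12 = 1.65833% = 0.0165833.
At £315.00/mo: n = ⌈−ln(1 − rB₀/P)/ln(1+r)⌉ = 17 payments (last £218.18); total interest = total paid − £4,560.00 = £698.18.
At £506.21/mo: 10 payments (last £424.35); total interest £420.24.
Interest saved = £698.18 − £420.24 = £277.94.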